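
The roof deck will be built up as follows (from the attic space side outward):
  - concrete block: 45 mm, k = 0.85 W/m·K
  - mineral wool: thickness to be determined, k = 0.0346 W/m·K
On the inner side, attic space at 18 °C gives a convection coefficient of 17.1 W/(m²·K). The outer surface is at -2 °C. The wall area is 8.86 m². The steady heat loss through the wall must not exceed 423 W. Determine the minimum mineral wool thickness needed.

Treating each layer as a thermal resistance in series:
R_inner film = 1/(h_i·A) = 1/(17.1×8.86) = 0.0066 K/W
R_concrete block = L/(kA) = 0.045/(0.85×8.86) = 0.005975 K/W
Sum of the known resistances R_other = 0.01258 K/W
Required total resistance R_tot = ΔT/Q_allow = 20/423 = 0.04728 K/W
R_mineral wool = R_tot − R_other = 0.03471 K/W
L = R·k·A = 0.03471×0.0346×8.86

L ≈ 10.6 mm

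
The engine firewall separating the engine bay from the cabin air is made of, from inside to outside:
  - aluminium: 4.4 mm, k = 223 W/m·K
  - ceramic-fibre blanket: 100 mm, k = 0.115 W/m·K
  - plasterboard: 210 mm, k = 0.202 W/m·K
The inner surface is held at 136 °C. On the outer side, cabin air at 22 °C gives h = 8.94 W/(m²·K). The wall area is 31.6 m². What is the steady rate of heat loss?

Q ≈ 1780 W

Thermal resistances in series:
R_aluminium = L/(kA) = 0.0044/(223×31.6) = 6.244×10^-7 K/W
R_ceramic-fibre blanket = L/(kA) = 0.1/(0.115×31.6) = 0.02752 K/W
R_plasterboard = L/(kA) = 0.21/(0.202×31.6) = 0.0329 K/W
R_outer film = 1/(h_o·A) = 1/(8.94×31.6) = 0.00354 K/W
R_total = 0.06396 K/W
Q = ΔT / R_total = 114 / 0.06396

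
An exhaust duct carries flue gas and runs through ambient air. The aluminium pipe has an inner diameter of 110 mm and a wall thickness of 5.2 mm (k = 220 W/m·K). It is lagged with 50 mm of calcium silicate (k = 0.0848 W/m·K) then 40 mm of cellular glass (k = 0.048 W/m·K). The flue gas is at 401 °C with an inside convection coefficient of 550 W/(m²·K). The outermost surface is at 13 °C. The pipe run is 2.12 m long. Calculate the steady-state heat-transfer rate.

Per-layer cylindrical resistances, series-summed:
R_inner film = 1/(h_i·2πr₁L) = 1/(550×2π×0.055×2.12) = 0.002482 K/W
R_aluminium pipe wall = ln(60.2/55)/(2π×220×2.12) = 3.083×10^-5 K/W
R_calcium silicate = ln(110.2/60.2)/(2π×0.0848×2.12) = 0.5353 K/W
R_cellular glass = ln(150.2/110.2)/(2π×0.048×2.12) = 0.4843 K/W
R_total = 1.022 K/W
Q = ΔT/R_total = 388/1.022

Q ≈ 380 W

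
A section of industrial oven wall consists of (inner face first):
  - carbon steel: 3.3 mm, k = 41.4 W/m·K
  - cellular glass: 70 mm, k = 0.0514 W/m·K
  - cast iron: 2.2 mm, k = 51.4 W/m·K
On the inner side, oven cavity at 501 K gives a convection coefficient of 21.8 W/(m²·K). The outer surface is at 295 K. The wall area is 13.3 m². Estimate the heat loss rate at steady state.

Model the wall as resistances in series:
R_inner film = 1/(h_i·A) = 1/(21.8×13.3) = 0.003449 K/W
R_carbon steel = L/(kA) = 0.0033/(41.4×13.3) = 5.993×10^-6 K/W
R_cellular glass = L/(kA) = 0.07/(0.0514×13.3) = 0.1024 K/W
R_cast iron = L/(kA) = 0.0022/(51.4×13.3) = 3.218×10^-6 K/W
R_total = 0.1059 K/W
Q = ΔT / R_total = 206 / 0.1059

Q ≈ 1950 W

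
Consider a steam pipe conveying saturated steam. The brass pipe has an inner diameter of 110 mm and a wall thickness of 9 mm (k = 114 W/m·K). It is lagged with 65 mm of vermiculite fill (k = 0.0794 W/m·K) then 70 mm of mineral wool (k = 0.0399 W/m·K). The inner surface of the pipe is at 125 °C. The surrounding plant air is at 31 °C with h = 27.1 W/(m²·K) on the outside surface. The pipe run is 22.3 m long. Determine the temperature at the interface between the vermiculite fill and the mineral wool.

T ≈ 83.3 °C

Cylindrical conduction, so R = ln(r₂/r₁)/(2πkL) per layer, in series:
R_brass pipe wall = ln(64/55)/(2π×114×22.3) = 9.488×10^-6 K/W
R_vermiculite fill = ln(129/64)/(2π×0.0794×22.3) = 0.063 K/W
R_mineral wool = ln(199/129)/(2π×0.0399×22.3) = 0.07754 K/W
R_outer film = 1/(h_o·2πr_oL) = 1/(27.1×2π×0.199×22.3) = 0.001323 K/W
R_total = 0.1419 K/W
Q = ΔT/R_total = 94/0.1419
Q = 663 W
T_interface = T_inner − Q·ΣR(inner→interface) = 125 − 663×0.06301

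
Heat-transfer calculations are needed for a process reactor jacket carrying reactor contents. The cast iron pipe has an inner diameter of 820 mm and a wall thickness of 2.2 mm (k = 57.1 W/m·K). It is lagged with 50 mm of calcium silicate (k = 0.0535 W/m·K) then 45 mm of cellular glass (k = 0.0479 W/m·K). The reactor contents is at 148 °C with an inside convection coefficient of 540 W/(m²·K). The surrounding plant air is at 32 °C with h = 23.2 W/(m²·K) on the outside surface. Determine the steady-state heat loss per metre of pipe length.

q′ ≈ 175 W/m

For a radial system each layer contributes R = ln(r_out/r_in)/(2πkL); films add R = 1/(hA).
R_inner film = 1/(h_i·2πr₁L) = 1/(540×2π×0.41×1) = 7.189×10^-4 K/W
R_cast iron pipe wall = ln(412.2/410)/(2π×57.1×1) = 1.492×10^-5 K/W
R_calcium silicate = ln(462.2/412.2)/(2π×0.0535×1) = 0.3406 K/W
R_cellular glass = ln(507.2/462.2)/(2π×0.0479×1) = 0.3087 K/W
R_outer film = 1/(h_o·2πr_oL) = 1/(23.2×2π×0.5072×1) = 0.01353 K/W
R_total = 0.6635 K/W
Q = ΔT/R_total = 116/0.6635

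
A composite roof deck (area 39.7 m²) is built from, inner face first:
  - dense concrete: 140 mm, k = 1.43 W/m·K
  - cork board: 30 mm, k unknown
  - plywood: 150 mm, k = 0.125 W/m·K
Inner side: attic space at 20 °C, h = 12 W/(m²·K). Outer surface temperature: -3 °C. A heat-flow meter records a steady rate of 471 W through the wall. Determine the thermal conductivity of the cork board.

k ≈ 0.0538 W/(m·K)

Using the resistance-network approach (series):
R_inner film = 1/(h_i·A) = 1/(12×39.7) = 0.002099 K/W
R_dense concrete = L/(kA) = 0.14/(1.43×39.7) = 0.002466 K/W
R_plywood = L/(kA) = 0.15/(0.125×39.7) = 0.03023 K/W
Sum of known resistances R_other = 0.03479 K/W
Total R = ΔT/Q = 23/471 = 0.04883 K/W
R_cork board = R_total − R_other = 0.01404 K/W
k = L/(R·A) = 0.03/(0.01404×39.7)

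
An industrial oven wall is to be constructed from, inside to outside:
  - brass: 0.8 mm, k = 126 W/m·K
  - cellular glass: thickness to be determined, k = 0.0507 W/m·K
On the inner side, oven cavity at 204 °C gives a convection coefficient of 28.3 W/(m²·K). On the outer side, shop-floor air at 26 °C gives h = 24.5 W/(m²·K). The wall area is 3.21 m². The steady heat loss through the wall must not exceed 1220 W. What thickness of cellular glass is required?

L ≈ 19.9 mm

Model the wall as resistances in series:
R_inner film = 1/(h_i·A) = 1/(28.3×3.21) = 0.01101 K/W
R_brass = L/(kA) = 0.0008/(126×3.21) = 1.978×10^-6 K/W
R_outer film = 1/(h_o·A) = 1/(24.5×3.21) = 0.01272 K/W
Sum of the known resistances R_other = 0.02373 K/W
Required total resistance R_tot = ΔT/Q_allow = 178/1220 = 0.1459 K/W
R_cellular glass = R_tot − R_other = 0.1222 K/W
L = R·k·A = 0.1222×0.0507×3.21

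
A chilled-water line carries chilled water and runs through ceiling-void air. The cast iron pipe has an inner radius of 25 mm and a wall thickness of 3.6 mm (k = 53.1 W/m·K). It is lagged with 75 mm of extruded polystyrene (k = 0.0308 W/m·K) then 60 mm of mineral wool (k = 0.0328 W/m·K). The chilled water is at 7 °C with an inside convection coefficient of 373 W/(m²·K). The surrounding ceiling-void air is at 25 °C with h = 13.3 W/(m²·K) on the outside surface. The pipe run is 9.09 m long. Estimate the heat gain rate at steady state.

Treating each annulus and film as a series resistance:
R_inner film = 1/(h_i·2πr₁L) = 1/(373×2π×0.025×9.09) = 0.001878 K/W
R_cast iron pipe wall = ln(28.6/25)/(2π×53.1×9.09) = 4.436×10^-5 K/W
R_extruded polystyrene = ln(103.6/28.6)/(2π×0.0308×9.09) = 0.7317 K/W
R_mineral wool = ln(163.6/103.6)/(2π×0.0328×9.09) = 0.2439 K/W
R_outer film = 1/(h_o·2πr_oL) = 1/(13.3×2π×0.1636×9.09) = 0.008047 K/W
R_total = 0.9855 K/W
Q = ΔT/R_total = 18/0.9855

Q ≈ 18.3 W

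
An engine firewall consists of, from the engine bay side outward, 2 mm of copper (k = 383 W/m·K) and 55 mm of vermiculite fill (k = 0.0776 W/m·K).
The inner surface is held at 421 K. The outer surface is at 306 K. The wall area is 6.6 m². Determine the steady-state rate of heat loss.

Q ≈ 1070 W

Treating each layer as a thermal resistance in series:
R_copper = L/(kA) = 0.002/(383×6.6) = 7.912×10^-7 K/W
R_vermiculite fill = L/(kA) = 0.055/(0.0776×6.6) = 0.1074 K/W
R_total = 0.1074 K/W
Q = ΔT / R_total = 115 / 0.1074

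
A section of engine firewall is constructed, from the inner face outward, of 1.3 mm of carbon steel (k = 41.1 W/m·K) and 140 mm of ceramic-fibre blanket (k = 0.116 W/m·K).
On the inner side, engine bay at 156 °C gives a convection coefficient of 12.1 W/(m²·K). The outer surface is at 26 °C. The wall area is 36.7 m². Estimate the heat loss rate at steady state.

Q ≈ 3700 W

Series thermal resistances:
R_inner film = 1/(h_i·A) = 1/(12.1×36.7) = 0.002252 K/W
R_carbon steel = L/(kA) = 0.0013/(41.1×36.7) = 8.619×10^-7 K/W
R_ceramic-fibre blanket = L/(kA) = 0.14/(0.116×36.7) = 0.03289 K/W
R_total = 0.03514 K/W
Q = ΔT / R_total = 130 / 0.03514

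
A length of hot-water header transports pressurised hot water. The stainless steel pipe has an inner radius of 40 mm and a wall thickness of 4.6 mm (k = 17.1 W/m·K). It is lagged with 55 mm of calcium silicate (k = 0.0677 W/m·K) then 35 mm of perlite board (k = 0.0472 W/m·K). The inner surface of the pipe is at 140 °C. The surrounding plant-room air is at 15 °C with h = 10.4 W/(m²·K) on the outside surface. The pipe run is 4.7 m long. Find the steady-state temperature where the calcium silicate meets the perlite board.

Treating each annulus and film as a series resistance:
R_stainless steel pipe wall = ln(44.6/40)/(2π×17.1×4.7) = 2.156×10^-4 K/W
R_calcium silicate = ln(99.6/44.6)/(2π×0.0677×4.7) = 0.4019 K/W
R_perlite board = ln(134.6/99.6)/(2π×0.0472×4.7) = 0.2161 K/W
R_outer film = 1/(h_o·2πr_oL) = 1/(10.4×2π×0.1346×4.7) = 0.02419 K/W
R_total = 0.6423 K/W
Q = ΔT/R_total = 125/0.6423
Q = 195 W
T_interface = T_inner − Q·ΣR(inner→interface) = 140 − 195×0.4021

T ≈ 61.8 °C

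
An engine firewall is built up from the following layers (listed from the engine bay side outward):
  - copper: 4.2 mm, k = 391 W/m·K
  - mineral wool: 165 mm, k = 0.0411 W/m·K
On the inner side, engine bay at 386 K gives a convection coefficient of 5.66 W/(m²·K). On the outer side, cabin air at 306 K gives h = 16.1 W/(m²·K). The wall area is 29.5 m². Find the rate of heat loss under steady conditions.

Q ≈ 555 W

Model the wall as resistances in series:
R_inner film = 1/(h_i·A) = 1/(5.66×29.5) = 0.005989 K/W
R_copper = L/(kA) = 0.0042/(391×29.5) = 3.641×10^-7 K/W
R_mineral wool = L/(kA) = 0.165/(0.0411×29.5) = 0.1361 K/W
R_outer film = 1/(h_o·A) = 1/(16.1×29.5) = 0.002105 K/W
R_total = 0.1442 K/W
Q = ΔT / R_total = 80 / 0.1442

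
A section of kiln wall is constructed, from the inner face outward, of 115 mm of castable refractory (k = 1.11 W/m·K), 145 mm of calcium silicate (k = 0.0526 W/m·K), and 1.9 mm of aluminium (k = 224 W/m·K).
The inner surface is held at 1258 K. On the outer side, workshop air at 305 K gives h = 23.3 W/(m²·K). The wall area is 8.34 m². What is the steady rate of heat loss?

Q ≈ 2740 W

Model the wall as resistances in series:
R_castable refractory = L/(kA) = 0.115/(1.11×8.34) = 0.01242 K/W
R_calcium silicate = L/(kA) = 0.145/(0.0526×8.34) = 0.3305 K/W
R_aluminium = L/(kA) = 0.0019/(224×8.34) = 1.017×10^-6 K/W
R_outer film = 1/(h_o·A) = 1/(23.3×8.34) = 0.005146 K/W
R_total = 0.3481 K/W
Q = ΔT / R_total = 953 / 0.3481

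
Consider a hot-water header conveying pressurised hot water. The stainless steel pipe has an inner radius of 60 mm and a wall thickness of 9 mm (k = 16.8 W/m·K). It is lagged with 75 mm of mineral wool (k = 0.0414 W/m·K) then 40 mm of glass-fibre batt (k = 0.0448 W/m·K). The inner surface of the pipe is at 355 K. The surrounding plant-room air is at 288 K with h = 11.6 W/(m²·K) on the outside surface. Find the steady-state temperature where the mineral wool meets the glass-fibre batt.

T ≈ 305 K

Per-layer cylindrical resistances, series-summed:
R_stainless steel pipe wall = ln(69/60)/(2π×16.8×1) = 0.001324 K/W
R_mineral wool = ln(144/69)/(2π×0.0414×1) = 2.828 K/W
R_glass-fibre batt = ln(184/144)/(2π×0.0448×1) = 0.8708 K/W
R_outer film = 1/(h_o·2πr_oL) = 1/(11.6×2π×0.184×1) = 0.07457 K/W
R_total = 3.775 K/W
Q = ΔT/R_total = 67/3.775
Q = 17.7 W/m
T_interface = T_inner − Q·ΣR(inner→interface) = 355 − 17.7×2.83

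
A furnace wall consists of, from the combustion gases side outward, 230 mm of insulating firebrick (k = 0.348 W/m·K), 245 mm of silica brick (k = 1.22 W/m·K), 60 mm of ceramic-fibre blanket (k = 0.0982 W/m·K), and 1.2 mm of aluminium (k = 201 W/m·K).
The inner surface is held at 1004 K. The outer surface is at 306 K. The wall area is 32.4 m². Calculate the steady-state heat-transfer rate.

Q ≈ 15400 W

Model the wall as resistances in series:
R_insulating firebrick = L/(kA) = 0.23/(0.348×32.4) = 0.0204 K/W
R_silica brick = L/(kA) = 0.245/(1.22×32.4) = 0.006198 K/W
R_ceramic-fibre blanket = L/(kA) = 0.06/(0.0982×32.4) = 0.01886 K/W
R_aluminium = L/(kA) = 0.0012/(201×32.4) = 1.843×10^-7 K/W
R_total = 0.04546 K/W
Q = ΔT / R_total = 698 / 0.04546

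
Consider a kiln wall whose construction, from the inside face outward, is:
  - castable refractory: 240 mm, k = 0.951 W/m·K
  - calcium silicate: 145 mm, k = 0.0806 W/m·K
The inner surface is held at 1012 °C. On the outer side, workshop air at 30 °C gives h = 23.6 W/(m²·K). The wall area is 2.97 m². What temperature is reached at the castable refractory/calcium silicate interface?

Treating each layer as a thermal resistance in series:
R_castable refractory = L/(kA) = 0.24/(0.951×2.97) = 0.08497 K/W
R_calcium silicate = L/(kA) = 0.145/(0.0806×2.97) = 0.6057 K/W
R_outer film = 1/(h_o·A) = 1/(23.6×2.97) = 0.01427 K/W
R_total = 0.705 K/W;  Q = ΔT/R_total = 982/0.705 = 1393 W
T_interface = T_inner − Q·ΣR(inner→interface) = 1012 − 1390×0.08497

T ≈ 894 °C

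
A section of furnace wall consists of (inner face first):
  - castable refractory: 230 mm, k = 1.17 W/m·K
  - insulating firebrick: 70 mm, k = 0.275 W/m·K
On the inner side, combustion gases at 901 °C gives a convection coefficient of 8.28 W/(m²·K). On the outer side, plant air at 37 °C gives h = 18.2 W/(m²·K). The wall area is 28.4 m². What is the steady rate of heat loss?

Q ≈ 39100 W

Model the wall as resistances in series:
R_inner film = 1/(h_i·A) = 1/(8.28×28.4) = 0.004253 K/W
R_castable refractory = L/(kA) = 0.23/(1.17×28.4) = 0.006922 K/W
R_insulating firebrick = L/(kA) = 0.07/(0.275×28.4) = 0.008963 K/W
R_outer film = 1/(h_o·A) = 1/(18.2×28.4) = 0.001935 K/W
R_total = 0.02207 K/W
Q = ΔT / R_total = 864 / 0.02207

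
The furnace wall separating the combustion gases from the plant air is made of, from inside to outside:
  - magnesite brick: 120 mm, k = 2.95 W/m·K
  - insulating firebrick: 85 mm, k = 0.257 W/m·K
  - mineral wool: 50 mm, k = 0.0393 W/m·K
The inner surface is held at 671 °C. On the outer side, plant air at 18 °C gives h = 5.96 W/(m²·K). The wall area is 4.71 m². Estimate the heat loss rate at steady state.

Q ≈ 1700 W

Series thermal resistances:
R_magnesite brick = L/(kA) = 0.12/(2.95×4.71) = 0.008637 K/W
R_insulating firebrick = L/(kA) = 0.085/(0.257×4.71) = 0.07022 K/W
R_mineral wool = L/(kA) = 0.05/(0.0393×4.71) = 0.2701 K/W
R_outer film = 1/(h_o·A) = 1/(5.96×4.71) = 0.03562 K/W
R_total = 0.3846 K/W
Q = ΔT / R_total = 653 / 0.3846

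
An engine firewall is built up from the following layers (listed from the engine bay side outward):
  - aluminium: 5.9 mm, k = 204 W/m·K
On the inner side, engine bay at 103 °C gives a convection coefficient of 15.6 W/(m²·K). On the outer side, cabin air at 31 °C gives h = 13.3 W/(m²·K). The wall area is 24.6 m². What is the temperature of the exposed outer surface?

T ≈ 69.9 °C

Using the resistance-network approach (series):
R_inner film = 1/(h_i·A) = 1/(15.6×24.6) = 0.002606 K/W
R_aluminium = L/(kA) = 0.0059/(204×24.6) = 1.176×10^-6 K/W
R_outer film = 1/(h_o·A) = 1/(13.3×24.6) = 0.003056 K/W
R_total = 0.005663 K/W;  Q = ΔT/R_total = 72/0.005663 = 12710 W
T_interface = T_inner − Q·ΣR(inner→interface) = 103 − 12700×0.002607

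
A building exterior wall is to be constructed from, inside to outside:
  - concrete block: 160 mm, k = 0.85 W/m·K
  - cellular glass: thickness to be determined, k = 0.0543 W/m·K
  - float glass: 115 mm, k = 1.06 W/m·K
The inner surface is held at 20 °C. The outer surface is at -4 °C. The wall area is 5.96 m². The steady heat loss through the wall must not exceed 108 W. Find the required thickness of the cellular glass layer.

Thermal resistances in series:
R_concrete block = L/(kA) = 0.16/(0.85×5.96) = 0.03158 K/W
R_float glass = L/(kA) = 0.115/(1.06×5.96) = 0.0182 K/W
Sum of the known resistances R_other = 0.04979 K/W
Required total resistance R_tot = ΔT/Q_allow = 24/108 = 0.2222 K/W
R_cellular glass = R_tot − R_other = 0.1724 K/W
L = R·k·A = 0.1724×0.0543×5.96

L ≈ 55.8 mm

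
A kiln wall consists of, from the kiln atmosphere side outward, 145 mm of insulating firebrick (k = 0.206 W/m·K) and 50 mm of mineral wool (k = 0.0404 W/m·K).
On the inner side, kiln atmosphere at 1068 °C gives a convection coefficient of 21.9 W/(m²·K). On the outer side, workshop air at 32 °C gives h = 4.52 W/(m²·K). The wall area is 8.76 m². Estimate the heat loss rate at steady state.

Treating each layer as a thermal resistance in series:
R_inner film = 1/(h_i·A) = 1/(21.9×8.76) = 0.005213 K/W
R_insulating firebrick = L/(kA) = 0.145/(0.206×8.76) = 0.08035 K/W
R_mineral wool = L/(kA) = 0.05/(0.0404×8.76) = 0.1413 K/W
R_outer film = 1/(h_o·A) = 1/(4.52×8.76) = 0.02526 K/W
R_total = 0.2521 K/W
Q = ΔT / R_total = 1036 / 0.2521

Q ≈ 4110 W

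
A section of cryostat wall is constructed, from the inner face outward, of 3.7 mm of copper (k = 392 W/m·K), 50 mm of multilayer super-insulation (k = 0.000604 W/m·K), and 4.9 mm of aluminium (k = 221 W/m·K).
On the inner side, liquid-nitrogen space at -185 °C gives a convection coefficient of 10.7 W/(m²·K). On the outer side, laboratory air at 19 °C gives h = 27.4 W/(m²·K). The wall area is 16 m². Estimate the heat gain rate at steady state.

Series thermal resistances:
R_inner film = 1/(h_i·A) = 1/(10.7×16) = 0.005841 K/W
R_copper = L/(kA) = 0.0037/(392×16) = 5.899×10^-7 K/W
R_multilayer super-insulation = L/(kA) = 0.05/(0.000604×16) = 5.174 K/W
R_aluminium = L/(kA) = 0.0049/(221×16) = 1.386×10^-6 K/W
R_outer film = 1/(h_o·A) = 1/(27.4×16) = 0.002281 K/W
R_total = 5.182 K/W
Q = ΔT / R_total = 204 / 5.182

Q ≈ 39.4 W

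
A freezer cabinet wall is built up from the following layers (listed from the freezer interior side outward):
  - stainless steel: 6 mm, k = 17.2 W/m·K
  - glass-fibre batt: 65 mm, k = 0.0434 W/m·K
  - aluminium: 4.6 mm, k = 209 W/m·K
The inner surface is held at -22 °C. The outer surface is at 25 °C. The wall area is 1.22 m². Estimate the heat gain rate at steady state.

Thermal resistances in series:
R_stainless steel = L/(kA) = 0.006/(17.2×1.22) = 2.859×10^-4 K/W
R_glass-fibre batt = L/(kA) = 0.065/(0.0434×1.22) = 1.228 K/W
R_aluminium = L/(kA) = 0.0046/(209×1.22) = 1.804×10^-5 K/W
R_total = 1.228 K/W
Q = ΔT / R_total = 47 / 1.228

Q ≈ 38.3 W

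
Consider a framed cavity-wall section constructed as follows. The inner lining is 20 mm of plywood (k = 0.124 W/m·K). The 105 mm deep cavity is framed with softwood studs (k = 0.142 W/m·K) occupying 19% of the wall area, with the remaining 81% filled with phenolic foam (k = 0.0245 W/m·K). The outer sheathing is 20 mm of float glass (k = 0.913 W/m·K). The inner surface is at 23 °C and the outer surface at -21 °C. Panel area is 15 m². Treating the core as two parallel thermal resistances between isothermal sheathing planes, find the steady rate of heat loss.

Sheathing layers in series; stud and cavity paths in parallel between them.
R_inner = 0.02/(0.124×15) = 0.01075 K/W
R_stud  = 0.105/(0.142×0.19×15) = 0.2595 K/W
R_cav   = 0.105/(0.0245×0.81×15) = 0.3527 K/W
1/R_core = 1/R_stud + 1/R_cav → R_core = 0.1495 K/W
R_outer = 0.02/(0.913×15) = 0.00146 K/W
R_total = 0.1617 K/W
Q = ΔT/R_total = 44/0.1617

Q ≈ 272 W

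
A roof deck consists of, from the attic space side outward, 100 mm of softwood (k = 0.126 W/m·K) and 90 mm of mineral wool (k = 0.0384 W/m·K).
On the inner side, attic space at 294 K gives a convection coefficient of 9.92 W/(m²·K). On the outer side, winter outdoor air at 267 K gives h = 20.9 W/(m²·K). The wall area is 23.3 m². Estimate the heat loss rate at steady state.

Q ≈ 191 W

Thermal resistances in series:
R_inner film = 1/(h_i·A) = 1/(9.92×23.3) = 0.004326 K/W
R_softwood = L/(kA) = 0.1/(0.126×23.3) = 0.03406 K/W
R_mineral wool = L/(kA) = 0.09/(0.0384×23.3) = 0.1006 K/W
R_outer film = 1/(h_o·A) = 1/(20.9×23.3) = 0.002054 K/W
R_total = 0.141 K/W
Q = ΔT / R_total = 27 / 0.141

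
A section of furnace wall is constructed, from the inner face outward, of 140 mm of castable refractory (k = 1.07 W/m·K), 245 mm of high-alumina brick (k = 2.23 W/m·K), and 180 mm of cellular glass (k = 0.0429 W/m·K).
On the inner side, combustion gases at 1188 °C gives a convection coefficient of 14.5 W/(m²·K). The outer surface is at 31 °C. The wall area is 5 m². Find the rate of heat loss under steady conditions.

Q ≈ 1280 W

Using the resistance-network approach (series):
R_inner film = 1/(h_i·A) = 1/(14.5×5) = 0.01379 K/W
R_castable refractory = L/(kA) = 0.14/(1.07×5) = 0.02617 K/W
R_high-alumina brick = L/(kA) = 0.245/(2.23×5) = 0.02197 K/W
R_cellular glass = L/(kA) = 0.18/(0.0429×5) = 0.8392 K/W
R_total = 0.9011 K/W
Q = ΔT / R_total = 1157 / 0.9011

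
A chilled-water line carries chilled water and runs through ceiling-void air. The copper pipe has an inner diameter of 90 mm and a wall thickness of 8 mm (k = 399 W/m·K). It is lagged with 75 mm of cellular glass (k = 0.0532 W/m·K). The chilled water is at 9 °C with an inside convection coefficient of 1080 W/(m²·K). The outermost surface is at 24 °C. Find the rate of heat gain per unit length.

Cylindrical conduction, so R = ln(r₂/r₁)/(2πkL) per layer, in series:
R_inner film = 1/(h_i·2πr₁L) = 1/(1080×2π×0.045×1) = 0.003275 K/W
R_copper pipe wall = ln(53/45)/(2π×399×1) = 6.527×10^-5 K/W
R_cellular glass = ln(128/53)/(2π×0.0532×1) = 2.638 K/W
R_total = 2.641 K/W
Q = ΔT/R_total = 15/2.641

q′ ≈ 5.68 W/m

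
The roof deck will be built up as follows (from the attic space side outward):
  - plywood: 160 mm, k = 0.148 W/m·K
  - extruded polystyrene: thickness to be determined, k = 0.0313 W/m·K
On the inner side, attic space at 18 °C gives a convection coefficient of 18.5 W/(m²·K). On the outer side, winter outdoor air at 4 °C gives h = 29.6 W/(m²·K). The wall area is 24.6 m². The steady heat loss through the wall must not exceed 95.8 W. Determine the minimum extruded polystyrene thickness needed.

L ≈ 75.9 mm

Treating each layer as a thermal resistance in series:
R_inner film = 1/(h_i·A) = 1/(18.5×24.6) = 0.002197 K/W
R_plywood = L/(kA) = 0.16/(0.148×24.6) = 0.04395 K/W
R_outer film = 1/(h_o·A) = 1/(29.6×24.6) = 0.001373 K/W
Sum of the known resistances R_other = 0.04752 K/W
Required total resistance R_tot = ΔT/Q_allow = 14/95.8 = 0.1461 K/W
R_extruded polystyrene = R_tot − R_other = 0.09862 K/W
L = R·k·A = 0.09862×0.0313×24.6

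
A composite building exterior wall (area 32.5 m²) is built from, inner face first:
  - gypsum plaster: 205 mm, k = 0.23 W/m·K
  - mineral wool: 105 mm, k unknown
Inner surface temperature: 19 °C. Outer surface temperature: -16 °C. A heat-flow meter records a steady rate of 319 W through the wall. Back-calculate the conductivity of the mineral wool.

k ≈ 0.0393 W/(m·K)

Thermal resistances in series:
R_gypsum plaster = L/(kA) = 0.205/(0.23×32.5) = 0.02742 K/W
Sum of known resistances R_other = 0.02742 K/W
Total R = ΔT/Q = 35/319 = 0.1097 K/W
R_mineral wool = R_total − R_other = 0.08229 K/W
k = L/(R·A) = 0.105/(0.08229×32.5)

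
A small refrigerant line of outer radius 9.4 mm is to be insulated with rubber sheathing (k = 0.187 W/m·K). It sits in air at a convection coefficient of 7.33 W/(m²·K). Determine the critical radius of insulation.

For a cylinder r_cr = k/h = 0.187/7.33
r_cr = 25.5 mm; since the bare radius (9.4 mm) is below r_cr, adding a thin layer of insulation will *increase* heat loss.

r_cr ≈ 25.5 mm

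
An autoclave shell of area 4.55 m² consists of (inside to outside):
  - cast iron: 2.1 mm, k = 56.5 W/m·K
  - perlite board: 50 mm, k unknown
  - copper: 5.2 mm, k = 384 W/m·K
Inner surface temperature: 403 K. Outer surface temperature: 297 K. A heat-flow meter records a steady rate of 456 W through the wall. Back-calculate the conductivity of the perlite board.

k ≈ 0.0473 W/(m·K)

Thermal resistances in series:
R_cast iron = L/(kA) = 0.0021/(56.5×4.55) = 8.169×10^-6 K/W
R_copper = L/(kA) = 0.0052/(384×4.55) = 2.976×10^-6 K/W
Sum of known resistances R_other = 1.115×10^-5 K/W
Total R = ΔT/Q = 106/456 = 0.2325 K/W
R_perlite board = R_total − R_other = 0.2324 K/W
k = L/(R·A) = 0.05/(0.2324×4.55)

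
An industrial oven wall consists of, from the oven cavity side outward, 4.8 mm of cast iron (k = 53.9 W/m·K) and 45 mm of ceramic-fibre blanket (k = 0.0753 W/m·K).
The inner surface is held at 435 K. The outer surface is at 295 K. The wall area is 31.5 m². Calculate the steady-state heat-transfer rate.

Q ≈ 7380 W

Treating each layer as a thermal resistance in series:
R_cast iron = L/(kA) = 0.0048/(53.9×31.5) = 2.827×10^-6 K/W
R_ceramic-fibre blanket = L/(kA) = 0.045/(0.0753×31.5) = 0.01897 K/W
R_total = 0.01897 K/W
Q = ΔT / R_total = 140 / 0.01897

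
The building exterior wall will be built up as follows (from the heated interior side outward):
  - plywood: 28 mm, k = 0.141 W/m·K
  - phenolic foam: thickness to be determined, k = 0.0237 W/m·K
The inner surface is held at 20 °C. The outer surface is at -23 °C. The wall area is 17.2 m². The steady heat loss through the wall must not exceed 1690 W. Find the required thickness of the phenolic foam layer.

L ≈ 5.67 mm

Series thermal resistances:
R_plywood = L/(kA) = 0.028/(0.141×17.2) = 0.01155 K/W
Sum of the known resistances R_other = 0.01155 K/W
Required total resistance R_tot = ΔT/Q_allow = 43/1690 = 0.02544 K/W
R_phenolic foam = R_tot − R_other = 0.0139 K/W
L = R·k·A = 0.0139×0.0237×17.2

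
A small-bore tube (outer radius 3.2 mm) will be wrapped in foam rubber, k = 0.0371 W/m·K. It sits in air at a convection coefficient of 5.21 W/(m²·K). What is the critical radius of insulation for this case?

r_cr ≈ 7.12 mm

For a cylinder r_cr = k/h = 0.0371/5.21
r_cr = 7.12 mm; since the bare radius (3.2 mm) is below r_cr, adding a thin layer of insulation will *increase* heat loss.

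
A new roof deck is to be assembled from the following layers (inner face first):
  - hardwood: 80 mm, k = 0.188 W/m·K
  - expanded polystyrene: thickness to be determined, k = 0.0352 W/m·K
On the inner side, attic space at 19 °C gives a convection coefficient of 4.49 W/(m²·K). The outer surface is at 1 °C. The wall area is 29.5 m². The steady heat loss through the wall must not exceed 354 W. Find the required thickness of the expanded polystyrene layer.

Using the resistance-network approach (series):
R_inner film = 1/(h_i·A) = 1/(4.49×29.5) = 0.00755 K/W
R_hardwood = L/(kA) = 0.08/(0.188×29.5) = 0.01442 K/W
Sum of the known resistances R_other = 0.02197 K/W
Required total resistance R_tot = ΔT/Q_allow = 18/354 = 0.05085 K/W
R_expanded polystyrene = R_tot − R_other = 0.02887 K/W
L = R·k·A = 0.02887×0.0352×29.5

L ≈ 30 mm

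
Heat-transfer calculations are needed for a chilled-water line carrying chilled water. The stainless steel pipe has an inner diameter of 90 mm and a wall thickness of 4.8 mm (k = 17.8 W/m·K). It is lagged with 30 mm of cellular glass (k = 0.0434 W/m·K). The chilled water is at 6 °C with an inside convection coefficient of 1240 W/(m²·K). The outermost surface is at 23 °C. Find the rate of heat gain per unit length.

q′ ≈ 9.81 W/m

Radial resistances (cylindrical: R_cond = ln(r_o/r_i)/(2πkL), R_conv = 1/(h·2πrL)):
R_inner film = 1/(h_i·2πr₁L) = 1/(1240×2π×0.045×1) = 0.002852 K/W
R_stainless steel pipe wall = ln(49.8/45)/(2π×17.8×1) = 9.062×10^-4 K/W
R_cellular glass = ln(79.8/49.8)/(2π×0.0434×1) = 1.729 K/W
R_total = 1.733 K/W
Q = ΔT/R_total = 17/1.733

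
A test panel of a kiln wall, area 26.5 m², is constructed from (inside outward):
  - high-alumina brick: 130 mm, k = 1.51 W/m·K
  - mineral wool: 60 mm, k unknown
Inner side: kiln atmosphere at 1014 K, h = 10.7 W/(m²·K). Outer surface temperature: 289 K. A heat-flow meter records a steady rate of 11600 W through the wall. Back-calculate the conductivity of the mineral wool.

k ≈ 0.0406 W/(m·K)

Treating each layer as a thermal resistance in series:
R_inner film = 1/(h_i·A) = 1/(10.7×26.5) = 0.003527 K/W
R_high-alumina brick = L/(kA) = 0.13/(1.51×26.5) = 0.003249 K/W
Sum of known resistances R_other = 0.006775 K/W
Total R = ΔT/Q = 725/11600 = 0.0625 K/W
R_mineral wool = R_total − R_other = 0.05572 K/W
k = L/(R·A) = 0.06/(0.05572×26.5)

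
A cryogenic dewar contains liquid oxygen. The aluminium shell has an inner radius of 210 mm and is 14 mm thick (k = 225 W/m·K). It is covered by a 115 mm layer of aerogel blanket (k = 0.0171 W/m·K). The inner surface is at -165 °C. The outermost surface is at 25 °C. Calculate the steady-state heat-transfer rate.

Each spherical layer contributes R = (1/r_i − 1/r_o)/(4πk):
R_aluminium shell = (1/0.21 − 1/0.224)/(4π×225) = 1.053×10^-4 K/W
R_aerogel blanket = (1/0.224 − 1/0.339)/(4π×0.0171) = 7.048 K/W
R_total = 7.048 K/W
Q = ΔT/R_total = 190/7.048

Q ≈ 27 W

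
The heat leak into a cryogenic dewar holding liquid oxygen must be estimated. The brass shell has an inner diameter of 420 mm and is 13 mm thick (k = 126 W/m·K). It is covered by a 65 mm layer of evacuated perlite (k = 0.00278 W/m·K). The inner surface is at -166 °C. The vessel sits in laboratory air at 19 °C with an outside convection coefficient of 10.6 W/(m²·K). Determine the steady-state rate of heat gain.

Q ≈ 6.37 W

Radial (spherical) resistances in series:
R_brass shell = (1/0.21 − 1/0.223)/(4π×126) = 1.753×10^-4 K/W
R_evacuated perlite = (1/0.223 − 1/0.288)/(4π×0.00278) = 28.97 K/W
R_outer film = 1/(h·4πr_o²) = 1/(10.6×4π×0.288²) = 0.09051 K/W
R_total = 29.06 K/W
Q = ΔT/R_total = 185/29.06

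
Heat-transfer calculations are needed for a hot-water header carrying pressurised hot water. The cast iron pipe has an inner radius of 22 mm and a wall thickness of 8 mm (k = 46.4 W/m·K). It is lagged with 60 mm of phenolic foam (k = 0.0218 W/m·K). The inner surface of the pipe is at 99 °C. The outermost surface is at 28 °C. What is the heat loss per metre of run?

Cylindrical conduction, so R = ln(r₂/r₁)/(2πkL) per layer, in series:
R_cast iron pipe wall = ln(30/22)/(2π×46.4×1) = 0.001064 K/W
R_phenolic foam = ln(90/30)/(2π×0.0218×1) = 8.021 K/W
R_total = 8.022 K/W
Q = ΔT/R_total = 71/8.022

q′ ≈ 8.85 W/m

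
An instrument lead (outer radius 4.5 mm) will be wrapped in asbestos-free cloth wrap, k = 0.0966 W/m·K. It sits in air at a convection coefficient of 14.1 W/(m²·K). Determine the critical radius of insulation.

For a cylinder r_cr = k/h = 0.0966/14.1
r_cr = 6.85 mm; since the bare radius (4.5 mm) is below r_cr, adding a thin layer of insulation will *increase* heat loss.

r_cr ≈ 6.85 mm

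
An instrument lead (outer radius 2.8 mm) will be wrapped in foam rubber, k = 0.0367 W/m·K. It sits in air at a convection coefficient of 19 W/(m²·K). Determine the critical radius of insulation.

r_cr ≈ 1.93 mm

For a cylinder r_cr = k/h = 0.0367/19
r_cr = 1.93 mm; since the bare radius (2.8 mm) is above r_cr, any added insulation will reduce heat loss.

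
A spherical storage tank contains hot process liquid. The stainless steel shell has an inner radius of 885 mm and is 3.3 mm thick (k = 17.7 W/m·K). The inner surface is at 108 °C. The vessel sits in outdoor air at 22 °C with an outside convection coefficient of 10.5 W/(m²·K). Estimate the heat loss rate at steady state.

Q ≈ 8940 W

Spherical conduction: R = (1/r_in − 1/r_out)/(4πk) per layer; series-sum.
R_stainless steel shell = (1/0.885 − 1/0.8883)/(4π×17.7) = 1.887×10^-5 K/W
R_outer film = 1/(h·4πr_o²) = 1/(10.5×4π×0.8883²) = 0.009605 K/W
R_total = 0.009624 K/W
Q = ΔT/R_total = 86/0.009624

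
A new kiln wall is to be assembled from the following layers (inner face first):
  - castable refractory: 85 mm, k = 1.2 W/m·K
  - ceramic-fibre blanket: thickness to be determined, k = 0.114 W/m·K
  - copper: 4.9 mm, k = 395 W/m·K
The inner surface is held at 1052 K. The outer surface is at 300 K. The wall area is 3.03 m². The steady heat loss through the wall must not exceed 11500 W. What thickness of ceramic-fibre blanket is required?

L ≈ 14.5 mm

Series thermal resistances:
R_castable refractory = L/(kA) = 0.085/(1.2×3.03) = 0.02338 K/W
R_copper = L/(kA) = 0.0049/(395×3.03) = 4.094×10^-6 K/W
Sum of the known resistances R_other = 0.02338 K/W
Required total resistance R_tot = ΔT/Q_allow = 752/11500 = 0.06539 K/W
R_ceramic-fibre blanket = R_tot − R_other = 0.04201 K/W
L = R·k·A = 0.04201×0.114×3.03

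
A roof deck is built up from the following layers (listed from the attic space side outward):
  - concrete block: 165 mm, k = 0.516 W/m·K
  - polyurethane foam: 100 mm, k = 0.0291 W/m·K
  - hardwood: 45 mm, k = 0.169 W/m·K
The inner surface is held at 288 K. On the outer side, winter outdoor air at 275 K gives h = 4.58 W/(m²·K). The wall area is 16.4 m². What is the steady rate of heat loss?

Q ≈ 50.3 W

Using the resistance-network approach (series):
R_concrete block = L/(kA) = 0.165/(0.516×16.4) = 0.0195 K/W
R_polyurethane foam = L/(kA) = 0.1/(0.0291×16.4) = 0.2095 K/W
R_hardwood = L/(kA) = 0.045/(0.169×16.4) = 0.01624 K/W
R_outer film = 1/(h_o·A) = 1/(4.58×16.4) = 0.01331 K/W
R_total = 0.2586 K/W
Q = ΔT / R_total = 13 / 0.2586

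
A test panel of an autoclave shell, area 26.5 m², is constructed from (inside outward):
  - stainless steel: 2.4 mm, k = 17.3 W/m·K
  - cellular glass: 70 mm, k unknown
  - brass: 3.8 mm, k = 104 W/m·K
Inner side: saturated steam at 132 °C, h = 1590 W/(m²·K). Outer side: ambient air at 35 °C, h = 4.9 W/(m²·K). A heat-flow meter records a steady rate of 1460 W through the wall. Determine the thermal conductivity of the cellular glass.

k ≈ 0.045 W/(m·K)

Using the resistance-network approach (series):
R_inner film = 1/(h_i·A) = 1/(1590×26.5) = 2.373×10^-5 K/W
R_stainless steel = L/(kA) = 0.0024/(17.3×26.5) = 5.235×10^-6 K/W
R_brass = L/(kA) = 0.0038/(104×26.5) = 1.379×10^-6 K/W
R_outer film = 1/(h_o·A) = 1/(4.9×26.5) = 0.007701 K/W
Sum of known resistances R_other = 0.007732 K/W
Total R = ΔT/Q = 97/1460 = 0.06644 K/W
R_cellular glass = R_total − R_other = 0.05871 K/W
k = L/(R·A) = 0.07/(0.05871×26.5)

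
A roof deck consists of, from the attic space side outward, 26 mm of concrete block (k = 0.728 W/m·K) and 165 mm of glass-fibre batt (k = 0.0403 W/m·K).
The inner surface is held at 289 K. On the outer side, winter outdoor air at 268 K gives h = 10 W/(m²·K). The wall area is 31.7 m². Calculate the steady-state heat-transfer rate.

Thermal resistances in series:
R_concrete block = L/(kA) = 0.026/(0.728×31.7) = 0.001127 K/W
R_glass-fibre batt = L/(kA) = 0.165/(0.0403×31.7) = 0.1292 K/W
R_outer film = 1/(h_o·A) = 1/(10×31.7) = 0.003155 K/W
R_total = 0.1334 K/W
Q = ΔT / R_total = 21 / 0.1334

Q ≈ 157 W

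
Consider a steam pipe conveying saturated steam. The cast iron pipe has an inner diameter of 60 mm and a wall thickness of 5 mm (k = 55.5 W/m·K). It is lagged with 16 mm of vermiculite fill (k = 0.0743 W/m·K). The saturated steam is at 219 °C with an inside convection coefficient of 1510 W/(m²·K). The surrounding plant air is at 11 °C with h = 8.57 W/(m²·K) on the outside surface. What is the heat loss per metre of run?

For a radial system each layer contributes R = ln(r_out/r_in)/(2πkL); films add R = 1/(hA).
R_inner film = 1/(h_i·2πr₁L) = 1/(1510×2π×0.03×1) = 0.003513 K/W
R_cast iron pipe wall = ln(35/30)/(2π×55.5×1) = 4.421×10^-4 K/W
R_vermiculite fill = ln(51/35)/(2π×0.0743×1) = 0.8064 K/W
R_outer film = 1/(h_o·2πr_oL) = 1/(8.57×2π×0.051×1) = 0.3641 K/W
R_total = 1.175 K/W
Q = ΔT/R_total = 208/1.175

q′ ≈ 177 W/m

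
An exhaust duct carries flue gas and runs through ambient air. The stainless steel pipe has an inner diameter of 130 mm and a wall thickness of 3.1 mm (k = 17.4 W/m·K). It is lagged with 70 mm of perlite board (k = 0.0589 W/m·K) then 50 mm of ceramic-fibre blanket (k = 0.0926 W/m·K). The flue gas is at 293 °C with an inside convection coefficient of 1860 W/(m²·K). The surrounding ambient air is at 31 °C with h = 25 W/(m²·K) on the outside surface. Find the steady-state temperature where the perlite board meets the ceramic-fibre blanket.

Radial resistances (cylindrical: R_cond = ln(r_o/r_i)/(2πkL), R_conv = 1/(h·2πrL)):
R_inner film = 1/(h_i·2πr₁L) = 1/(1860×2π×0.065×1) = 0.001316 K/W
R_stainless steel pipe wall = ln(68.1/65)/(2π×17.4×1) = 4.262×10^-4 K/W
R_perlite board = ln(138.1/68.1)/(2π×0.0589×1) = 1.91 K/W
R_ceramic-fibre blanket = ln(188.1/138.1)/(2π×0.0926×1) = 0.5311 K/W
R_outer film = 1/(h_o·2πr_oL) = 1/(25×2π×0.1881×1) = 0.03384 K/W
R_total = 2.477 K/W
Q = ΔT/R_total = 262/2.477
Q = 106 W/m
T_interface = T_inner − Q·ΣR(inner→interface) = 293 − 106×1.912

T ≈ 90.8 °C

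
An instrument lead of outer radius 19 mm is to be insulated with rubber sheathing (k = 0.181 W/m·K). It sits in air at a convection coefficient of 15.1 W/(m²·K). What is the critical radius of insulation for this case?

r_cr ≈ 12 mm

For a cylinder r_cr = k/h = 0.181/15.1
r_cr = 12 mm; since the bare radius (19 mm) is above r_cr, any added insulation will reduce heat loss.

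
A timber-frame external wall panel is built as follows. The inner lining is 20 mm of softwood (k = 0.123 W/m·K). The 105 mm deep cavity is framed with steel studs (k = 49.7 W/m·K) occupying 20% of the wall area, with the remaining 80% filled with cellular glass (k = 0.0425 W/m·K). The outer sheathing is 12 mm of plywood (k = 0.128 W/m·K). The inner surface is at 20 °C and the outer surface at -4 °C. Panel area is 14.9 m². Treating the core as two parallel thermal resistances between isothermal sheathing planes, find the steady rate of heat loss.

Q ≈ 1340 W

Sheathing layers in series; stud and cavity paths in parallel between them.
R_inner = 0.02/(0.123×14.9) = 0.01091 K/W
R_stud  = 0.105/(49.7×0.2×14.9) = 7.09×10^-4 K/W
R_cav   = 0.105/(0.0425×0.8×14.9) = 0.2073 K/W
1/R_core = 1/R_stud + 1/R_cav → R_core = 7.065×10^-4 K/W
R_outer = 0.012/(0.128×14.9) = 0.006292 K/W
R_total = 0.01791 K/W
Q = ΔT/R_total = 24/0.01791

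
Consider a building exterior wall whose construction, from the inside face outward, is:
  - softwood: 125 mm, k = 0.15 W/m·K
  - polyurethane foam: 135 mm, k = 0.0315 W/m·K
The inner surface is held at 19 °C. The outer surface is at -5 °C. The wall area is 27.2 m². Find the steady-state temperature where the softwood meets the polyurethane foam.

T ≈ 15.1 °C

Thermal resistances in series:
R_softwood = L/(kA) = 0.125/(0.15×27.2) = 0.03064 K/W
R_polyurethane foam = L/(kA) = 0.135/(0.0315×27.2) = 0.1576 K/W
R_total = 0.1882 K/W;  Q = ΔT/R_total = 24/0.1882 = 127.5 W
T_interface = T_inner − Q·ΣR(inner→interface) = 19 − 128×0.03064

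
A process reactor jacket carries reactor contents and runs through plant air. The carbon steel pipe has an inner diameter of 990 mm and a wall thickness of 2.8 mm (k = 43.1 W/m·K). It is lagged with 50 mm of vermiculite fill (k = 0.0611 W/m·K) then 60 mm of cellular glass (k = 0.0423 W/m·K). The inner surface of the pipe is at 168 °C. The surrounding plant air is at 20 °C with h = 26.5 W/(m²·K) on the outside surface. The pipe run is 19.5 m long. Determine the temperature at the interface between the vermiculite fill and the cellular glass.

Cylindrical conduction, so R = ln(r₂/r₁)/(2πkL) per layer, in series:
R_carbon steel pipe wall = ln(497.8/495)/(2π×43.1×19.5) = 1.068×10^-6 K/W
R_vermiculite fill = ln(547.8/497.8)/(2π×0.0611×19.5) = 0.01279 K/W
R_cellular glass = ln(607.8/547.8)/(2π×0.0423×19.5) = 0.02005 K/W
R_outer film = 1/(h_o·2πr_oL) = 1/(26.5×2π×0.6078×19.5) = 5.067×10^-4 K/W
R_total = 0.03335 K/W
Q = ΔT/R_total = 148/0.03335
Q = 4440 W
T_interface = T_inner − Q·ΣR(inner→interface) = 168 − 4440×0.01279

T ≈ 111 °C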